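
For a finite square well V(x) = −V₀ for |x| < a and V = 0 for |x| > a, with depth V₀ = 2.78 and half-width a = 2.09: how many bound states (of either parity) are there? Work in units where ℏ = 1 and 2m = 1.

N = 3

Define the well-strength parameter z₀ = (a/ℏ)√(2mV₀) = 2.09 × √(2·0.5·2.78) = 3.485.
A new bound state (alternating even/odd) appears each time z₀ passes a multiple of π/2, so N = ⌊2z₀/π⌋ + 1 = ⌊2.218⌋ + 1 = 3.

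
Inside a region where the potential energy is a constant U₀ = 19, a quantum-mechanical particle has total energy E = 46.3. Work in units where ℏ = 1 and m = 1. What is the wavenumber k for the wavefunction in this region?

k = 7.39

With E > U₀ the solution is oscillatory, ψ ∝ e^{±ikx} with k = √(2m(E − U₀))/ℏ.
k = √(2 × 1 × 27.3) = 7.389.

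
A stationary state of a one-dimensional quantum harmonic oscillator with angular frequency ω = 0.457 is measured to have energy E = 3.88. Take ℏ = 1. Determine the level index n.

E_n = ℏω(n + ½) ⇒ n = E/(ℏω) − ½ = 3.88/0.457 − 0.5 = 7.990 → n = 8.

n = 8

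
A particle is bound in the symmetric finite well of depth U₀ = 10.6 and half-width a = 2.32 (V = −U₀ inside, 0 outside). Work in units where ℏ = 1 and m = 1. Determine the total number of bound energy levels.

Define the well-strength parameter z₀ = (a/ℏ)√(2mU₀) = 2.32 × √(2·1·10.6) = 10.68.
The even/odd transcendental equations gain one root per π/2 in z₀, giving N = 1 + ⌊2z₀/π⌋ = 1 + ⌊6.800⌋ = 7.

N = 7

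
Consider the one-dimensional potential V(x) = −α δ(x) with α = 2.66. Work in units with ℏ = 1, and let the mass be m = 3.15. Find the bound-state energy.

E = -11.1

The bound state is ψ(x) = √κ e^{−κ|x|}. The derivative jump ψ'(0⁺) − ψ'(0⁻) = −(2mα/ℏ²)ψ(0) fixes κ = mα/ℏ² = 8.379.
Then E = −ℏ²κ²/(2m) = −mα²/(2ℏ²) = -11.14.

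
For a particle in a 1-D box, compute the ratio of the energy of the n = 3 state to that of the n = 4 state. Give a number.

0.5625

Since E_n ∝ n², the ratio is (3/4)² = 0.5625.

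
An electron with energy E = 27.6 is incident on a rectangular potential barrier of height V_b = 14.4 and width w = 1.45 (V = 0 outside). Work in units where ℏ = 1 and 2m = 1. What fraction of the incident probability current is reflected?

Above the barrier the interior wavenumber is k₂ = √(2m(E − V_b))/ℏ = 3.633, giving phase k₂w = 5.268.
Matching at both interfaces gives T⁻¹ = 1 + V_b² sin²(k₂w) / [4E(E − V_b)] = 1.103, hence T = 0.907.
R = 1 − T = 0.0931.

R = 0.0931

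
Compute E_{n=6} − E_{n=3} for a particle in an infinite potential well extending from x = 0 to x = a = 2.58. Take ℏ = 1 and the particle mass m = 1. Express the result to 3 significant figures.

E_n = n²π²ℏ²/(2ma²), so ΔE = (6² − 3²) π²ℏ²/(2ma²).
ΔE = 27 × π² / (2 × 1 × 2.58²) = 20.02.

ΔE = 20.0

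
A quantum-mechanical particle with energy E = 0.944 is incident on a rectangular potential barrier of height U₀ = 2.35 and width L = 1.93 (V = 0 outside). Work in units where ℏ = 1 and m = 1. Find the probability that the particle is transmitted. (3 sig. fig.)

Since E < U₀ the interior solution is evanescent with decay constant κ = √(2m(U₀ − E))/ℏ = 1.677.
κL = 3.236, sinh(κL) = 12.70.
The exact tunnelling result is T⁻¹ = 1 + U₀² sinh²(κL) / [4E(U₀ − E)] = 168.8, so T = 0.00592.

T = 0.00592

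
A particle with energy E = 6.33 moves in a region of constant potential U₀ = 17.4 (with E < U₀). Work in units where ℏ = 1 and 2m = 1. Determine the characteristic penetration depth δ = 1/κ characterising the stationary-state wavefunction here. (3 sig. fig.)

δ = 0.301

Since E < U₀ the TISE in this region is ψ'' = κ²ψ with κ = √(2m(U₀ − E))/ℏ.
κ = √(2 × 0.5 × 11.07) = 3.327. The penetration depth is δ = 1/κ = 0.301.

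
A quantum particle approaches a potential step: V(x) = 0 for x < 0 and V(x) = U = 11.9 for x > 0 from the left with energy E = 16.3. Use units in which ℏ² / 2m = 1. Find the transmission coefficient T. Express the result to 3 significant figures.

The wavenumbers are k₁ = √(2mE)/ℏ = 4.037 on the left and k₂ = √(2m(E − U))/ℏ = 2.098 on the right.
Continuity of ψ and ψ′ at the step yields the reflection amplitude r = (k₁ − k₂)/(k₁ + k₂) = 0.3162; thus R = |r|² = 0.09997, T = 0.9000.

T = 0.900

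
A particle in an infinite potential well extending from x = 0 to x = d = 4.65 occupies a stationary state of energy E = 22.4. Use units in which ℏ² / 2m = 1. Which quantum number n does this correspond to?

From E_n = n²π²ℏ²/(2md²) invert to n = √(2md²E)/(πℏ).
n = (4.65/π) × √(2 × 0.5 × 22.4) = 7.005 → n = 7.

n = 7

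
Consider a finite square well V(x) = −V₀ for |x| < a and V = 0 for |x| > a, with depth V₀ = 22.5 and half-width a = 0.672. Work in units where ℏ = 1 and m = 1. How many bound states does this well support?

N = 3

Define the well-strength parameter z₀ = (a/ℏ)√(2mV₀) = 0.672 × √(2·1·22.5) = 4.508.
A new bound state (alternating even/odd) appears each time z₀ passes a multiple of π/2, so N = ⌊2z₀/π⌋ + 1 = ⌊2.870⌋ + 1 = 3.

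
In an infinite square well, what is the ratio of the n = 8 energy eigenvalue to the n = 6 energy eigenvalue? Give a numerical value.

1.77778

E_n = n²π²ℏ²/(2mL²) so the ratio is n₂²/n₁² = 64/36 = 1.77778.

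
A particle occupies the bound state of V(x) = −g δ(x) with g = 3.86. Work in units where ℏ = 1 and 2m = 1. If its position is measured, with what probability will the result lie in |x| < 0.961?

P = 0.976

The normalised bound state is ψ = √κ e^{−κ|x|} with κ = mg/ℏ² = 1.930.
P(|x| < d) = ∫_{−d}^{d} κ e^{−2κ|x|} dx = 1 − e^{−2κd} = 1 − e^{−3.709} = 0.9755.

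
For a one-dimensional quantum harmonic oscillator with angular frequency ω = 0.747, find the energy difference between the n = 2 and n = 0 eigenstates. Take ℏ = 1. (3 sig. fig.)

ΔE = 1.49

E_n = ℏω(n + ½), so ΔE = (2 − 0) ℏω = 2 × 0.747 = 1.494.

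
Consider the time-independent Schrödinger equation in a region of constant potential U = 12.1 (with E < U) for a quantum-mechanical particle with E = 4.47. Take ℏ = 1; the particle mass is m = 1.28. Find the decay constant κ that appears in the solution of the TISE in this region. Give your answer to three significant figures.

Since E < U the TISE in this region is ψ'' = κ²ψ with κ = √(2m(U − E))/ℏ.
κ = √(2 × 1.28 × 7.63) = 4.420.

κ = 4.42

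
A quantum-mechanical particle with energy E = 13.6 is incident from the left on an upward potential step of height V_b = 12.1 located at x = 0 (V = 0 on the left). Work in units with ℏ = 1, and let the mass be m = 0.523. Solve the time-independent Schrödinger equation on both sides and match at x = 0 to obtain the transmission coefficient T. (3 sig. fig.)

On each side the TISE gives plane waves with k = √(2m(E − V))/ℏ: k₁ = √(2·0.523·13.6) = 3.772, k₂ = √(2·0.523·1.5) = 1.253.
Continuity of ψ and ψ′ at the step yields the reflection amplitude r = (k₁ − k₂)/(k₁ + k₂) = 0.5014; thus R = |r|² = 0.2514, T = 0.7486.

T = 0.749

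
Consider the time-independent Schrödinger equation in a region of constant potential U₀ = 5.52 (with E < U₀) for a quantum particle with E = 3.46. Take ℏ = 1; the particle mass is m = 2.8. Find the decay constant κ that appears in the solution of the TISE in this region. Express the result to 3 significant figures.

Since E < U₀ the TISE in this region is ψ'' = κ²ψ with κ = √(2m(U₀ − E))/ℏ.
κ = √(2 × 2.8 × 2.06) = 3.396.

κ = 3.40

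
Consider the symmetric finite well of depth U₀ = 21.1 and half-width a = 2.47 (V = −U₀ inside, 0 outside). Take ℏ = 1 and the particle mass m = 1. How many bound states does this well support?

N = 11

The dimensionless depth is z₀ = a√(2mU₀)/ℏ = 2.47 × √(42.20) = 16.05.
The even/odd transcendental equations gain one root per π/2 in z₀, giving N = 1 + ⌊2z₀/π⌋ = 1 + ⌊10.21⌋ = 11.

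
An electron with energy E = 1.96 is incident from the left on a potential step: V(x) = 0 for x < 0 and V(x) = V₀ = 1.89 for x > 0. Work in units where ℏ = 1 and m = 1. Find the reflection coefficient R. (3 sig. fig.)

R = 0.465

On each side the TISE gives plane waves with k = √(2m(E − V))/ℏ: k₁ = √(2·1·1.96) = 1.980, k₂ = √(2·1·0.07) = 0.3742.
Matching ψ and ψ′ at x = 0 gives r = (k₁ − k₂)/(k₁ + k₂), so R = r² = 0.4653 and T = 1 − R = 0.5347.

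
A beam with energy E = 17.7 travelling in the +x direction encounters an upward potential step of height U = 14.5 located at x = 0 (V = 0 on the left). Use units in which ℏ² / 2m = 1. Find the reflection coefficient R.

R = 0.163

The wavenumbers are k₁ = √(2mE)/ℏ = 4.207 on the left and k₂ = √(2m(E − U))/ℏ = 1.789 on the right.
Continuity of ψ and ψ′ at the step yields the reflection amplitude r = (k₁ − k₂)/(k₁ + k₂) = 0.4033; thus R = |r|² = 0.1627, T = 0.8373.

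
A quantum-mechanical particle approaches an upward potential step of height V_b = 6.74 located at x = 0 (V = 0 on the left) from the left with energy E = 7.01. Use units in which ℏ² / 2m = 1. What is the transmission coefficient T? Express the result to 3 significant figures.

T = 0.549

The wavenumbers are k₁ = √(2mE)/ℏ = 2.648 on the left and k₂ = √(2m(E − V_b))/ℏ = 0.5196 on the right.
Continuity of ψ and ψ′ at the step yields the reflection amplitude r = (k₁ − k₂)/(k₁ + k₂) = 0.6719; thus R = |r|² = 0.4514, T = 0.5486.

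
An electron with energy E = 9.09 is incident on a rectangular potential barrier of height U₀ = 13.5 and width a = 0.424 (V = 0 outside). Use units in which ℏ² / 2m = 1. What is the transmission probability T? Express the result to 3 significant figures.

E < U₀: inside the barrier ψ ∝ e^{±κx} with κ = √(2m(U₀ − E))/ℏ = 2.100.
κa = 0.8904, sinh(κa) = 1.013.
Matching ψ, ψ′ at both faces gives T = [1 + U₀² sinh²(κa) / (4E(U₀ − E))]⁻¹ = 1/2.166 = 0.462.

T = 0.462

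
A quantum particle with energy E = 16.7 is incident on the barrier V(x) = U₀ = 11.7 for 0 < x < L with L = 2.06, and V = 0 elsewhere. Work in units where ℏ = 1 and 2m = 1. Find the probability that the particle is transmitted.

T = 0.712

E > U₀: inside the barrier k₂ = √(2m(E − U₀))/ℏ = 2.236, k₂L = 4.606.
T = [1 + U₀² sin²(k₂L) / (4E(E − U₀))]⁻¹ = 1/1.405 = 0.712.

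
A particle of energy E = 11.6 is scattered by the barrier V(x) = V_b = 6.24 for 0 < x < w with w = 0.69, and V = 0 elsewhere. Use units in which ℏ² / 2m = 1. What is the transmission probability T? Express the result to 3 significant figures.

T = 0.865

Above the barrier the interior wavenumber is k₂ = √(2m(E − V_b))/ℏ = 2.315, giving phase k₂w = 1.597.
Matching at both interfaces gives T⁻¹ = 1 + V_b² sin²(k₂w) / [4E(E − V_b)] = 1.156, hence T = 0.865.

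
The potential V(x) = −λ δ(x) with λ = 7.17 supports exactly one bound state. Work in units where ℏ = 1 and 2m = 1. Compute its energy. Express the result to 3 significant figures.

E = -12.9

For x ≠ 0 the bound state is ψ ∝ e^{−κ|x|}; integrating the TISE across the delta gives the cusp condition 2κ = 2mλ/ℏ², so κ = 3.585.
Then E = −ℏ²κ²/(2m) = −mλ²/(2ℏ²) = -12.85.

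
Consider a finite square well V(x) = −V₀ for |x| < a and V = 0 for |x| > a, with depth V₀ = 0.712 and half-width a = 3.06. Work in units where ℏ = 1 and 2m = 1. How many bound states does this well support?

N = 2

Define the well-strength parameter z₀ = (a/ℏ)√(2mV₀) = 3.06 × √(2·0.5·0.712) = 2.582.
The even/odd transcendental equations gain one root per π/2 in z₀, giving N = 1 + ⌊2z₀/π⌋ = 1 + ⌊1.644⌋ = 2.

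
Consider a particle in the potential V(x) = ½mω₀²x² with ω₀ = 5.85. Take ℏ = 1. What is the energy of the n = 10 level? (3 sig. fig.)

The oscillator eigenvalues are E_n = ℏω₀(n + ½), so E_10 = 5.85 × 10.5 = 61.43.

E = 61.4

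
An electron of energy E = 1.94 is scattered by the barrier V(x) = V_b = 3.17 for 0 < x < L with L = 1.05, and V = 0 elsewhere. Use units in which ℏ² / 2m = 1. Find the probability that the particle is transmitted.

E < V_b: inside the barrier ψ ∝ e^{±κx} with κ = √(2m(V_b − E))/ℏ = 1.109.
κL = 1.165, sinh(κL) = 1.446.
The exact tunnelling result is T⁻¹ = 1 + V_b² sinh²(κL) / [4E(V_b − E)] = 3.202, so T = 0.312.

T = 0.312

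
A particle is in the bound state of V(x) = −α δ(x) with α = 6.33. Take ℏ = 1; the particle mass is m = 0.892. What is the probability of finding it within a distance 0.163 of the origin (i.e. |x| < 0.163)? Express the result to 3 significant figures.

P = 0.841

The normalised bound state is ψ = √κ e^{−κ|x|} with κ = mα/ℏ² = 5.646.
P(|x| < d) = ∫_{−d}^{d} κ e^{−2κ|x|} dx = 1 − e^{−2κd} = 1 − e^{−1.841} = 0.8413.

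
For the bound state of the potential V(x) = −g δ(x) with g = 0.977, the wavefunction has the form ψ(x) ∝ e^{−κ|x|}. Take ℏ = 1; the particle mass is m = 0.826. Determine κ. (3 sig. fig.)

Integrate −(ℏ²/2m)ψ'' − gδ(x)ψ = Eψ from −ε to +ε: the ψ'' term gives ψ'(0⁺) − ψ'(0⁻) and the δ term gives −(2mg/ℏ²)ψ(0).
With ψ ∝ e^{−κ|x|} this yields −2κ = −2mg/ℏ², so κ = mg/ℏ² = 0.8070.

κ = 0.807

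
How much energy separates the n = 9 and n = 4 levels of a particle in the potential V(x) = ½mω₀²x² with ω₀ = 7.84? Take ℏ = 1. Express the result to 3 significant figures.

E_n = ℏω₀(n + ½), so ΔE = (9 − 4) ℏω₀ = 5 × 7.84 = 39.20.

ΔE = 39.2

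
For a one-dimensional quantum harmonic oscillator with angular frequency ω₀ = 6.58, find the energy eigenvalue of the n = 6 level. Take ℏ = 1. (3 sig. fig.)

E = 42.8

The oscillator eigenvalues are E_n = ℏω₀(n + ½), so E_6 = 6.58 × 6.5 = 42.77.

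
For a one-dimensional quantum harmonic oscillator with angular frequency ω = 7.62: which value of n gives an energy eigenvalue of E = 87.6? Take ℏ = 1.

Invert E_n = (n + ½)ℏω: n = E/ℏω − ½ = 10.996, so n = 11.

n = 11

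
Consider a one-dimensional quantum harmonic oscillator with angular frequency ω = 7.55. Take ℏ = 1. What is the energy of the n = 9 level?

E = 71.7

The oscillator eigenvalues are E_n = ℏω(n + ½), so E_9 = 7.55 × 9.5 = 71.73.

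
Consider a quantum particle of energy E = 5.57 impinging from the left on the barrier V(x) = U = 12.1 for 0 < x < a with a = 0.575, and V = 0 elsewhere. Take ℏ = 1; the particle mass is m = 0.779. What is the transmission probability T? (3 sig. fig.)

E < U: inside the barrier ψ ∝ e^{±κx} with κ = √(2m(U − E))/ℏ = 3.190.
κa = 1.834, sinh(κa) = 3.050.
The exact tunnelling result is T⁻¹ = 1 + U² sinh²(κa) / [4E(U − E)] = 10.36, so T = 0.0965.

T = 0.0965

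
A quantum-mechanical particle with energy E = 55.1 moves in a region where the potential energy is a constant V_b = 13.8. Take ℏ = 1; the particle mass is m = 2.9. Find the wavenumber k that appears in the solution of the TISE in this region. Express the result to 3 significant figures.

With E > V_b the solution is oscillatory, ψ ∝ e^{±ikx} with k = √(2m(E − V_b))/ℏ.
k = √(2 × 2.9 × 41.3) = 15.48.

k = 15.5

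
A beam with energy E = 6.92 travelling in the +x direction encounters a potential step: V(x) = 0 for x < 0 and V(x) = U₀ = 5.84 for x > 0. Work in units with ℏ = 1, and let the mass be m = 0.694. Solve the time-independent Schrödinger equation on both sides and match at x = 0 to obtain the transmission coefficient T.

On each side the TISE gives plane waves with k = √(2m(E − V))/ℏ: k₁ = √(2·0.694·6.92) = 3.099, k₂ = √(2·0.694·1.08) = 1.224.
Matching ψ and ψ′ at x = 0 gives r = (k₁ − k₂)/(k₁ + k₂), so R = r² = 0.1880 and T = 1 − R = 0.8120.

T = 0.812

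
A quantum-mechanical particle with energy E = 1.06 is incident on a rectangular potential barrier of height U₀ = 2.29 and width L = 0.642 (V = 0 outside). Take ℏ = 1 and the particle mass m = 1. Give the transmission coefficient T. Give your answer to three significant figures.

E < U₀: inside the barrier ψ ∝ e^{±κx} with κ = √(2m(U₀ − E))/ℏ = 1.568.
κL = 1.007, sinh(κL) = 1.186.
The exact tunnelling result is T⁻¹ = 1 + U₀² sinh²(κL) / [4E(U₀ − E)] = 2.414, so T = 0.414.

T = 0.414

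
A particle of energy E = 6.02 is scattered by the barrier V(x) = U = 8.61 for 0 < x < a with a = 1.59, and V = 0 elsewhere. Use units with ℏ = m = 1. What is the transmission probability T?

E < U: inside the barrier ψ ∝ e^{±κx} with κ = √(2m(U − E))/ℏ = 2.276.
κa = 3.619, sinh(κa) = 18.63.
Matching ψ, ψ′ at both faces gives T = [1 + U² sinh²(κa) / (4E(U − E))]⁻¹ = 1/413.7 = 0.00242.

T = 0.00242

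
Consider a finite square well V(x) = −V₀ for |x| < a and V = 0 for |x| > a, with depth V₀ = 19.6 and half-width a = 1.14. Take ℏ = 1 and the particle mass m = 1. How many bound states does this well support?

N = 5

The dimensionless depth is z₀ = a√(2mV₀)/ℏ = 1.14 × √(39.20) = 7.138.
A new bound state (alternating even/odd) appears each time z₀ passes a multiple of π/2, so N = ⌊2z₀/π⌋ + 1 = ⌊4.544⌋ + 1 = 5.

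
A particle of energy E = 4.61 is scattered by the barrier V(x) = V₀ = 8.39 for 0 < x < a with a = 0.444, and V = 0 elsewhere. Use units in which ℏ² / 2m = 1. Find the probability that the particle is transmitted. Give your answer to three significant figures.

E < V₀: inside the barrier ψ ∝ e^{±κx} with κ = √(2m(V₀ − E))/ℏ = 1.944.
κa = 0.8632, sinh(κa) = 0.9745.
Matching ψ, ψ′ at both faces gives T = [1 + V₀² sinh²(κa) / (4E(V₀ − E))]⁻¹ = 1/1.959 = 0.510.

T = 0.510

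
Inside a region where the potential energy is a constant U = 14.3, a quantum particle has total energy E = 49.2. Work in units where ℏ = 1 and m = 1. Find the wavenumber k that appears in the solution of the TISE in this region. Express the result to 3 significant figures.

With E > U the solution is oscillatory, ψ ∝ e^{±ikx} with k = √(2m(E − U))/ℏ.
k = √(2 × 1 × 34.9) = 8.355.

k = 8.35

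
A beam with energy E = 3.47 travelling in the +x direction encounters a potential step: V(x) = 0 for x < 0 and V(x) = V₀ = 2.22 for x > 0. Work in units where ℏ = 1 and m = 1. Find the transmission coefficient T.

The wavenumbers are k₁ = √(2mE)/ℏ = 2.634 on the left and k₂ = √(2m(E − V₀))/ℏ = 1.581 on the right.
Continuity of ψ and ψ′ at the step yields the reflection amplitude r = (k₁ − k₂)/(k₁ + k₂) = 0.2498; thus R = |r|² = 0.06242, T = 0.9376.

T = 0.938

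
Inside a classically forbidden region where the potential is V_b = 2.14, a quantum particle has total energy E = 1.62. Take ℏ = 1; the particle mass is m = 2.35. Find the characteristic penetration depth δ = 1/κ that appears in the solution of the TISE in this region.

δ = 0.640

Since E < V_b the TISE in this region is ψ'' = κ²ψ with κ = √(2m(V_b − E))/ℏ.
κ = √(2 × 2.35 × 0.52) = 1.563. The penetration depth is δ = 1/κ = 0.640.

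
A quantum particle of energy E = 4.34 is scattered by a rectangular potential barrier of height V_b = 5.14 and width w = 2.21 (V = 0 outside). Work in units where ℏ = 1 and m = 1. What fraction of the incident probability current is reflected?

E < V_b: inside the barrier ψ ∝ e^{±κx} with κ = √(2m(V_b − E))/ℏ = 1.265.
κw = 2.795, sinh(κw) = 8.154.
Matching ψ, ψ′ at both faces gives T = [1 + V_b² sinh²(κw) / (4E(V_b − E))]⁻¹ = 1/127.5 = 0.00784.
R = 1 − T = 0.992.

R = 0.992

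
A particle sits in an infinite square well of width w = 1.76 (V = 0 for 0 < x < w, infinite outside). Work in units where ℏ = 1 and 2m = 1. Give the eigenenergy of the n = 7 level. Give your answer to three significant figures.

The infinite-well eigenfunctions ψ_n = √(2/w) sin(nπx/w) vanish at both walls, giving E_n = n²π²ℏ²/(2mw²).
E_7 = 7² × π² / (2 × 0.5 × 1.76²) = 156.1.

E = 156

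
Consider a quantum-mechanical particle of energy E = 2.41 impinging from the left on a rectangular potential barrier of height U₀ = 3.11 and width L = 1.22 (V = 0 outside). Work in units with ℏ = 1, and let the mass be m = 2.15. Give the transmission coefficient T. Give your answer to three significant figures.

Since E < U₀ the interior solution is evanescent with decay constant κ = √(2m(U₀ − E))/ℏ = 1.735.
κL = 2.117, sinh(κL) = 4.091.
The exact tunnelling result is T⁻¹ = 1 + U₀² sinh²(κL) / [4E(U₀ − E)] = 24.99, so T = 0.0400.

T = 0.0400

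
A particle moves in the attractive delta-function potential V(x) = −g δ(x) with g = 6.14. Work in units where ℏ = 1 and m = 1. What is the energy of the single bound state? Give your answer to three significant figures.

For x ≠ 0 the bound state is ψ ∝ e^{−κ|x|}; integrating the TISE across the delta gives the cusp condition 2κ = 2mg/ℏ², so κ = 6.140.
Then E = −ℏ²κ²/(2m) = −mg²/(2ℏ²) = -18.85.

E = -18.8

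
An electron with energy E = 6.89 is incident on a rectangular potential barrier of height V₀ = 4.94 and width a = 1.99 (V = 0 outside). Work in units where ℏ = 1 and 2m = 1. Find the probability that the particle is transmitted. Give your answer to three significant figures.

Above the barrier the interior wavenumber is k₂ = √(2m(E − V₀))/ℏ = 1.396, giving phase k₂a = 2.779.
Matching at both interfaces gives T⁻¹ = 1 + V₀² sin²(k₂a) / [4E(E − V₀)] = 1.057, hence T = 0.946.

T = 0.946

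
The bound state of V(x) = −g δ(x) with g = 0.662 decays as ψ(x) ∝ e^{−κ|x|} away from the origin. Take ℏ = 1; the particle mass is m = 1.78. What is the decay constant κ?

κ = 1.18

Integrating the TISE across x = 0 gives the cusp condition ψ'(0⁺) − ψ'(0⁻) = −(2mg/ℏ²)ψ(0).
With ψ ∝ e^{−κ|x|} this yields −2κ = −2mg/ℏ², so κ = mg/ℏ² = 1.178.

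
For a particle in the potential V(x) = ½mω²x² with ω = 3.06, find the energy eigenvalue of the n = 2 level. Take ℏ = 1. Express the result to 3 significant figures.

The oscillator eigenvalues are E_n = ℏω(n + ½), so E_2 = 3.06 × 2.5 = 7.650.

E = 7.65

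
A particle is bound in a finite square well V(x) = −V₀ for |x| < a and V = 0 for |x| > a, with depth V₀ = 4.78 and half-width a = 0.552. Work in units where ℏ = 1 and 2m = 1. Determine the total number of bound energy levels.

N = 1

Define the well-strength parameter z₀ = (a/ℏ)√(2mV₀) = 0.552 × √(2·0.5·4.78) = 1.207.
The even/odd transcendental equations gain one root per π/2 in z₀, giving N = 1 + ⌊2z₀/π⌋ = 1 + ⌊0.7683⌋ = 1.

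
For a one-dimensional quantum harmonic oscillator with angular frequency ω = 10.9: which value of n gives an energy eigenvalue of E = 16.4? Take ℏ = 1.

n = 1

Invert E_n = (n + ½)ℏω: n = E/ℏω − ½ = 1.005, so n = 1.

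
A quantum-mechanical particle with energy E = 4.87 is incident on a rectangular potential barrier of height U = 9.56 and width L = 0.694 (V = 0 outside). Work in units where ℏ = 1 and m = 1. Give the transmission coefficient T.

T = 0.0554

E < U: inside the barrier ψ ∝ e^{±κx} with κ = √(2m(U − E))/ℏ = 3.063.
κL = 2.125, sinh(κL) = 4.129.
Matching ψ, ψ′ at both faces gives T = [1 + U² sinh²(κL) / (4E(U − E))]⁻¹ = 1/18.05 = 0.0554.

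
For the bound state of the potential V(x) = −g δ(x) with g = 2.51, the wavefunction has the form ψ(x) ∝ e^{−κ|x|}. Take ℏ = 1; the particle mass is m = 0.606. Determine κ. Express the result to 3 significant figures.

Integrate −(ℏ²/2m)ψ'' − gδ(x)ψ = Eψ from −ε to +ε: the ψ'' term gives ψ'(0⁺) − ψ'(0⁻) and the δ term gives −(2mg/ℏ²)ψ(0).
With ψ ∝ e^{−κ|x|} this yields −2κ = −2mg/ℏ², so κ = mg/ℏ² = 1.521.

κ = 1.52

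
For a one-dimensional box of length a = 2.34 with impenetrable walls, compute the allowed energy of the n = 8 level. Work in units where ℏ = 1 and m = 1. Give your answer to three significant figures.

E = 57.7

The infinite-well eigenfunctions ψ_n = √(2/a) sin(nπx/a) vanish at both walls, giving E_n = n²π²ℏ²/(2ma²).
E_8 = 8² × π² / (2 × 1 × 2.34²) = 57.68.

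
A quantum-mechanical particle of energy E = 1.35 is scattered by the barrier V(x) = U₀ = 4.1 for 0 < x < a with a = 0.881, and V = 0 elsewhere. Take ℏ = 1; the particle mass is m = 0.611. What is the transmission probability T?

T = 0.132

E < U₀: inside the barrier ψ ∝ e^{±κx} with κ = √(2m(U₀ − E))/ℏ = 1.833.
κa = 1.615, sinh(κa) = 2.415.
Matching ψ, ψ′ at both faces gives T = [1 + U₀² sinh²(κa) / (4E(U₀ − E))]⁻¹ = 1/7.600 = 0.132.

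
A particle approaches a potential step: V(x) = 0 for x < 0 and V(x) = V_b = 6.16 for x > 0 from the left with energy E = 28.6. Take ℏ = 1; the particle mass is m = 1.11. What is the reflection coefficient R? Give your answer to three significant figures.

R = 0.00367

The wavenumbers are k₁ = √(2mE)/ℏ = 7.968 on the left and k₂ = √(2m(E − V_b))/ℏ = 7.058 on the right.
Matching ψ and ψ′ at x = 0 gives r = (k₁ − k₂)/(k₁ + k₂), so R = r² = 0.003668 and T = 1 − R = 0.9963.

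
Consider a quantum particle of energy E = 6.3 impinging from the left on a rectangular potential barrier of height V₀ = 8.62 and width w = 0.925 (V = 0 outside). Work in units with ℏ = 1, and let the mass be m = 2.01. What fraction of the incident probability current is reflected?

R = 0.989

Since E < V₀ the interior solution is evanescent with decay constant κ = √(2m(V₀ − E))/ℏ = 3.054.
κw = 2.825, sinh(κw) = 8.400.
Matching ψ, ψ′ at both faces gives T = [1 + V₀² sinh²(κw) / (4E(V₀ − E))]⁻¹ = 1/90.67 = 0.0110.
R = 1 − T = 0.989.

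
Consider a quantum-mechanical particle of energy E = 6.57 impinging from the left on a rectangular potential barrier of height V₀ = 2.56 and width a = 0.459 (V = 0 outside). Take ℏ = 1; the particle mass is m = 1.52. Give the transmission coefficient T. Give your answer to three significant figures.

T = 0.942

E > V₀: inside the barrier k₂ = √(2m(E − V₀))/ℏ = 3.491, k₂a = 1.603.
T = [1 + V₀² sin²(k₂a) / (4E(E − V₀))]⁻¹ = 1/1.062 = 0.942.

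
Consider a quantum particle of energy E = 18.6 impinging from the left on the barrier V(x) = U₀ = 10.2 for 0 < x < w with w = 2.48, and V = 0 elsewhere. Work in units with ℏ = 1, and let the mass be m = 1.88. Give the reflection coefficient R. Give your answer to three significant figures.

Above the barrier the interior wavenumber is k₂ = √(2m(E − U₀))/ℏ = 5.620, giving phase k₂w = 13.94.
Matching at both interfaces gives T⁻¹ = 1 + U₀² sin²(k₂w) / [4E(E − U₀)] = 1.160, hence T = 0.862.
R = 1 − T = 0.138.

R = 0.138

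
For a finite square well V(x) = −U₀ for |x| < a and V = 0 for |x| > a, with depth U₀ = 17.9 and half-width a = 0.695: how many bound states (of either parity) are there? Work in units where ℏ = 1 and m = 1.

Define the well-strength parameter z₀ = (a/ℏ)√(2mU₀) = 0.695 × √(2·1·17.9) = 4.158.
A new bound state (alternating even/odd) appears each time z₀ passes a multiple of π/2, so N = ⌊2z₀/π⌋ + 1 = ⌊2.647⌋ + 1 = 3.

N = 3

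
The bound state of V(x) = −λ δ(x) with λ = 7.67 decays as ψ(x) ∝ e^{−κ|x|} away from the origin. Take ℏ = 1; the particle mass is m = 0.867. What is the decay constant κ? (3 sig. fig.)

Integrating the TISE across x = 0 gives the cusp condition ψ'(0⁺) − ψ'(0⁻) = −(2mλ/ℏ²)ψ(0).
With ψ ∝ e^{−κ|x|} this yields −2κ = −2mλ/ℏ², so κ = mλ/ℏ² = 6.650.

κ = 6.65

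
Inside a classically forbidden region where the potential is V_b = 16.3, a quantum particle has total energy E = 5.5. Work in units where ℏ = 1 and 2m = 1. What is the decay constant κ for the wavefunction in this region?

Since E < V_b the TISE in this region is ψ'' = κ²ψ with κ = √(2m(V_b − E))/ℏ.
κ = √(2 × 0.5 × 10.8) = 3.286.

κ = 3.29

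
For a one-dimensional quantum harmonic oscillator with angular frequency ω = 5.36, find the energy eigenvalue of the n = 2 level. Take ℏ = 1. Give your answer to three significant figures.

E = 13.4

Using E_n = (n + ½)ℏω: E_2 = 2.5 × 5.36 = 13.40.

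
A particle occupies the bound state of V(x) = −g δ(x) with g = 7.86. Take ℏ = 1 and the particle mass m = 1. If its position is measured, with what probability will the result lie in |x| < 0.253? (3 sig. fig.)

The normalised bound state is ψ = √κ e^{−κ|x|} with κ = mg/ℏ² = 7.860.
P(|x| < d) = ∫_{−d}^{d} κ e^{−2κ|x|} dx = 1 − e^{−2κd} = 1 − e^{−3.977} = 0.9813.

P = 0.981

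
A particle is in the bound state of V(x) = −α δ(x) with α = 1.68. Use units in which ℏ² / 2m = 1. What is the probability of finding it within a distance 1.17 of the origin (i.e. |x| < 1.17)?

P = 0.860

The normalised bound state is ψ = √κ e^{−κ|x|} with κ = mα/ℏ² = 0.8400.
P(|x| < d) = ∫_{−d}^{d} κ e^{−2κ|x|} dx = 1 − e^{−2κd} = 1 − e^{−1.966} = 0.8599.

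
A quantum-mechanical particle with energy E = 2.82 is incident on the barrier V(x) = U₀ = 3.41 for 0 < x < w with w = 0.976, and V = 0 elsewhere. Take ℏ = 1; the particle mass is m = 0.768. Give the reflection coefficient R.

Since E < U₀ the interior solution is evanescent with decay constant κ = √(2m(U₀ − E))/ℏ = 0.9520.
κw = 0.9291, sinh(κw) = 1.069.
The exact tunnelling result is T⁻¹ = 1 + U₀² sinh²(κw) / [4E(U₀ − E)] = 2.995, so T = 0.334.
R = 1 − T = 0.666.

R = 0.666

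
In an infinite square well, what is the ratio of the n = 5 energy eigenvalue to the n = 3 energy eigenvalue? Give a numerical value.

Since E_n ∝ n², the ratio is (5/3)² = 2.77778.

2.77778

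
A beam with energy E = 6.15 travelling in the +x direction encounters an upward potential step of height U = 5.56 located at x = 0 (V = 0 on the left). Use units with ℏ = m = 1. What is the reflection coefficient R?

R = 0.278

The wavenumbers are k₁ = √(2mE)/ℏ = 3.507 on the left and k₂ = √(2m(E − U))/ℏ = 1.086 on the right.
Continuity of ψ and ψ′ at the step yields the reflection amplitude r = (k₁ − k₂)/(k₁ + k₂) = 0.5270; thus R = |r|² = 0.2778, T = 0.7222.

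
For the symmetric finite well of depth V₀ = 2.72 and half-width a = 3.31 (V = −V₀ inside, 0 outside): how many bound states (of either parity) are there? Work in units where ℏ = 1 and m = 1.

N = 5

Define the well-strength parameter z₀ = (a/ℏ)√(2mV₀) = 3.31 × √(2·1·2.72) = 7.720.
The even/odd transcendental equations gain one root per π/2 in z₀, giving N = 1 + ⌊2z₀/π⌋ = 1 + ⌊4.915⌋ = 5.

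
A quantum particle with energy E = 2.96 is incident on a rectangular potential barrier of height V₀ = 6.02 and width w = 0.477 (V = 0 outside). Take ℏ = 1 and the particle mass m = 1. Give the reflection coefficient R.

Since E < V₀ the interior solution is evanescent with decay constant κ = √(2m(V₀ − E))/ℏ = 2.474.
κw = 1.180, sinh(κw) = 1.474.
The exact tunnelling result is T⁻¹ = 1 + V₀² sinh²(κw) / [4E(V₀ − E)] = 3.172, so T = 0.315.
R = 1 − T = 0.685.

R = 0.685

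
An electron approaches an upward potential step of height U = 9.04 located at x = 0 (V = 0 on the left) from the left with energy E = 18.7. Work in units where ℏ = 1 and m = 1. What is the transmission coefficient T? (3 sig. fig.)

The wavenumbers are k₁ = √(2mE)/ℏ = 6.116 on the left and k₂ = √(2m(E − U))/ℏ = 4.395 on the right.
Matching ψ and ψ′ at x = 0 gives r = (k₁ − k₂)/(k₁ + k₂), so R = r² = 0.02678 and T = 1 − R = 0.9732.

T = 0.973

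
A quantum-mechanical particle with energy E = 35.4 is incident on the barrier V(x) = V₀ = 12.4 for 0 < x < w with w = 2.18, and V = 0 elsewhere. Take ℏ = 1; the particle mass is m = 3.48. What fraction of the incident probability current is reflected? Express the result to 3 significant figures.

R = 0.0189

Above the barrier the interior wavenumber is k₂ = √(2m(E − V₀))/ℏ = 12.65, giving phase k₂w = 27.58.
T = [1 + V₀² sin²(k₂w) / (4E(E − V₀))]⁻¹ = 1/1.019 = 0.981.
R = 1 − T = 0.0189.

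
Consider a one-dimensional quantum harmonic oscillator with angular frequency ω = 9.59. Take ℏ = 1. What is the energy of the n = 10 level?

E = 101

Using E_n = (n + ½)ℏω: E_10 = 10.5 × 9.59 = 100.7.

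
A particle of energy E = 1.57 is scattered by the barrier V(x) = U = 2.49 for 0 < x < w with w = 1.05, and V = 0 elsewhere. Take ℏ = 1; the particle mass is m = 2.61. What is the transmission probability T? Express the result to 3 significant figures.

T = 0.0368

E < U: inside the barrier ψ ∝ e^{±κx} with κ = √(2m(U − E))/ℏ = 2.191.
κw = 2.301, sinh(κw) = 4.942.
The exact tunnelling result is T⁻¹ = 1 + U² sinh²(κw) / [4E(U − E)] = 27.21, so T = 0.0368.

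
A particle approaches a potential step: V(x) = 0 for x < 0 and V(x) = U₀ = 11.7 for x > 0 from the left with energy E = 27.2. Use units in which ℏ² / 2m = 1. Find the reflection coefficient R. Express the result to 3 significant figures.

R = 0.0195

On each side the TISE gives plane waves with k = √(2m(E − V))/ℏ: k₁ = √(2·½·27.2) = 5.215, k₂ = √(2·½·15.5) = 3.937.
Matching ψ and ψ′ at x = 0 gives r = (k₁ − k₂)/(k₁ + k₂), so R = r² = 0.01951 and T = 1 − R = 0.9805.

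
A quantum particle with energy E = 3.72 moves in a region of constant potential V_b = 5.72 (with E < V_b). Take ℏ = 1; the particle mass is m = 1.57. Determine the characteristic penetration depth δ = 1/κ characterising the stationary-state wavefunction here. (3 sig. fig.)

Since E < V_b the TISE in this region is ψ'' = κ²ψ with κ = √(2m(V_b − E))/ℏ.
κ = √(2 × 1.57 × 2) = 2.506. The penetration depth is δ = 1/κ = 0.399.

δ = 0.399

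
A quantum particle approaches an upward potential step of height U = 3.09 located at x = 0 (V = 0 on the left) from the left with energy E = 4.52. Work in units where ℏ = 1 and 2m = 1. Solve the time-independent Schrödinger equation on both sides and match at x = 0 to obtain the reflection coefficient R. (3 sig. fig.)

On each side the TISE gives plane waves with k = √(2m(E − V))/ℏ: k₁ = √(2·½·4.52) = 2.126, k₂ = √(2·½·1.43) = 1.196.
Continuity of ψ and ψ′ at the step yields the reflection amplitude r = (k₁ − k₂)/(k₁ + k₂) = 0.2800; thus R = |r|² = 0.07841, T = 0.9216.

R = 0.0784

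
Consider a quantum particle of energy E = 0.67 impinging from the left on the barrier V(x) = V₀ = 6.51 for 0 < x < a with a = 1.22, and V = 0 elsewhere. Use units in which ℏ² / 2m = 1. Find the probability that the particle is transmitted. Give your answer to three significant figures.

T = 0.00407

E < V₀: inside the barrier ψ ∝ e^{±κx} with κ = √(2m(V₀ − E))/ℏ = 2.417.
κa = 2.948, sinh(κa) = 9.510.
Matching ψ, ψ′ at both faces gives T = [1 + V₀² sinh²(κa) / (4E(V₀ − E))]⁻¹ = 1/245.9 = 0.00407.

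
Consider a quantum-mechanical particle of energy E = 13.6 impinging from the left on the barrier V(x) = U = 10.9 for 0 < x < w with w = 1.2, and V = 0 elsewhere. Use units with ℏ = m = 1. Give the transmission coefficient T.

T = 0.912

E > U: inside the barrier k₂ = √(2m(E − U))/ℏ = 2.324, k₂w = 2.789.
T = [1 + U² sin²(k₂w) / (4E(E − U))]⁻¹ = 1/1.097 = 0.912.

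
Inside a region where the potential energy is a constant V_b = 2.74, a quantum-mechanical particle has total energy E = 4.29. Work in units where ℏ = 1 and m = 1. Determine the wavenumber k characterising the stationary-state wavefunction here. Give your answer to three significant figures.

k = 1.76

With E > V_b the solution is oscillatory, ψ ∝ e^{±ikx} with k = √(2m(E − V_b))/ℏ.
k = √(2 × 1 × 1.55) = 1.761.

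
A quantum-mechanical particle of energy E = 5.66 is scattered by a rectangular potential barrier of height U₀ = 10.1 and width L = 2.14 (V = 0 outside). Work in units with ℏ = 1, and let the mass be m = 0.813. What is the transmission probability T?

E < U₀: inside the barrier ψ ∝ e^{±κx} with κ = √(2m(U₀ − E))/ℏ = 2.687.
κL = 5.750, sinh(κL) = 157.1.
Matching ψ, ψ′ at both faces gives T = [1 + U₀² sinh²(κL) / (4E(U₀ − E))]⁻¹ = 1/25040 = 0.0000399.

T = 0.0000399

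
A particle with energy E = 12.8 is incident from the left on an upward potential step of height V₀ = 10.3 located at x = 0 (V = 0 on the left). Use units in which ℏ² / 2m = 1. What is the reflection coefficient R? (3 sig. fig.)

On each side the TISE gives plane waves with k = √(2m(E − V))/ℏ: k₁ = √(2·½·12.8) = 3.578, k₂ = √(2·½·2.5) = 1.581.
Matching ψ and ψ′ at x = 0 gives r = (k₁ − k₂)/(k₁ + k₂), so R = r² = 0.1498 and T = 1 − R = 0.8502.

R = 0.150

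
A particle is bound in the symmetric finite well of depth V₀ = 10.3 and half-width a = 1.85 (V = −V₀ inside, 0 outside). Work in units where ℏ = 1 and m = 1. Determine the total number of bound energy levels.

N = 6

The dimensionless depth is z₀ = a√(2mV₀)/ℏ = 1.85 × √(20.60) = 8.397.
The even/odd transcendental equations gain one root per π/2 in z₀, giving N = 1 + ⌊2z₀/π⌋ = 1 + ⌊5.345⌋ = 6.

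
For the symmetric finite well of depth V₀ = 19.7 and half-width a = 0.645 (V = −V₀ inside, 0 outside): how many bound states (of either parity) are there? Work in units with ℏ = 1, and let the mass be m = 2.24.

Define the well-strength parameter z₀ = (a/ℏ)√(2mV₀) = 0.645 × √(2·2.24·19.7) = 6.059.
The even/odd transcendental equations gain one root per π/2 in z₀, giving N = 1 + ⌊2z₀/π⌋ = 1 + ⌊3.858⌋ = 4.

N = 4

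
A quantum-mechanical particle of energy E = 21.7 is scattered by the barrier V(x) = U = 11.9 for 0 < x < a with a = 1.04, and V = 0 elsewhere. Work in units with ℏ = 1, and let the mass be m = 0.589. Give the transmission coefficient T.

T = 0.976

Above the barrier the interior wavenumber is k₂ = √(2m(E − U))/ℏ = 3.398, giving phase k₂a = 3.534.
Matching at both interfaces gives T⁻¹ = 1 + U² sin²(k₂a) / [4E(E − U)] = 1.024, hence T = 0.976.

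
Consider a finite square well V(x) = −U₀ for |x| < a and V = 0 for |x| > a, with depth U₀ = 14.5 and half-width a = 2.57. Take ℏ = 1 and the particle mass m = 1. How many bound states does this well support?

N = 9

The dimensionless depth is z₀ = a√(2mU₀)/ℏ = 2.57 × √(29.00) = 13.84.
The even/odd transcendental equations gain one root per π/2 in z₀, giving N = 1 + ⌊2z₀/π⌋ = 1 + ⌊8.811⌋ = 9.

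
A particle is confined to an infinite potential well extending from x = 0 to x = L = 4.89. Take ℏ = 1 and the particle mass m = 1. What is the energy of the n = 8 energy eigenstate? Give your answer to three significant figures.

E = 13.2

The infinite-well eigenfunctions ψ_n = √(2/L) sin(nπx/L) vanish at both walls, giving E_n = n²π²ℏ²/(2mL²).
E_8 = 8² × π² / (2 × 1 × 4.89²) = 13.21.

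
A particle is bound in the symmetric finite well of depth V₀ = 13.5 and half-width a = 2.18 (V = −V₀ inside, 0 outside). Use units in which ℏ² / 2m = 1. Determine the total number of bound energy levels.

N = 6

Define the well-strength parameter z₀ = (a/ℏ)√(2mV₀) = 2.18 × √(2·0.5·13.5) = 8.010.
A new bound state (alternating even/odd) appears each time z₀ passes a multiple of π/2, so N = ⌊2z₀/π⌋ + 1 = ⌊5.099⌋ + 1 = 6.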